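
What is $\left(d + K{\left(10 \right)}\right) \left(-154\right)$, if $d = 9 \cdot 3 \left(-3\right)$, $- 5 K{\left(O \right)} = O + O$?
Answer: $13090$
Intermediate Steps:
$K{\left(O \right)} = - \frac{2 O}{5}$ ($K{\left(O \right)} = - \frac{O + O}{5} = - \frac{2 O}{5}$)
$d = -81$ ($d = 27 \left(-3\right) = -81$)
$\left(d + K{\left(10 \right)}\right) \left(-154\right) = \left(-81 - 4\right) \left(-154\right) = \left(-85\right) \left(-154\right) = 13090$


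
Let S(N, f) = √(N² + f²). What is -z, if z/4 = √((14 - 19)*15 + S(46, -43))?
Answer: -4*I*√(75 - √3965) ≈ -13.875*I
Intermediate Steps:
z = 4*√(-75 + √3965) (z = 4*√((14 - 19)*15 + √(46² + (-43)²)) = 4*√(-5*15 + √(2116 + 1849)) = 4*√(-75 + √3965) ≈ 13.875*I)
-z = -4*√(-75 + √3965)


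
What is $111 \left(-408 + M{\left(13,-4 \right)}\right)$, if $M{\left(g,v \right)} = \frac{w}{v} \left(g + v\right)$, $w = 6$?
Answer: $- \frac{93573}{2} \approx -46787.0$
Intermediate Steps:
$M{\left(g,v \right)} = \frac{6 \left(g + v\right)}{v}$ ($M{\left(g,v \right)} = \frac{6}{v} \left(g + v\right) = \frac{6 \left(g + v\right)}{v}$)
$111 \left(-408 + M{\left(13,-4 \right)}\right) = 111 \left(-408 + \left(6 + 6 \cdot 13 \frac{1}{-4}\right)\right) = 111 \left(-408 + \left(6 + 6 \cdot 13 \left(- \frac{1}{4}\right)\right)\right) = 111 \left(-408 + \left(6 - \frac{39}{2}\right)\right) = 111 \left(-408 - \frac{27}{2}\right) = 111 \left(- \frac{843}{2}\right) = - \frac{93573}{2}$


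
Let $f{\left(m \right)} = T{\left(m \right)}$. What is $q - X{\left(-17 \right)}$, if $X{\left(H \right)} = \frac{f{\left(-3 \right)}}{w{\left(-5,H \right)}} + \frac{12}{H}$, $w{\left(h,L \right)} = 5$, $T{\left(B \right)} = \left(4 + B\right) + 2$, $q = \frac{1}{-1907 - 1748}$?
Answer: $\frac{386}{3655} \approx 0.10561$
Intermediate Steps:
$q = - \frac{1}{3655}$ ($q = \frac{1}{-3655} = - \frac{1}{3655} \approx -0.0002736$)
$T{\left(B \right)} = 6 + B$
$f{\left(m \right)} = 6 + m$
$X{\left(H \right)} = \frac{3}{5} + \frac{12}{H}$ ($X{\left(H \right)} = \frac{6 - 3}{5} + \frac{12}{H} = 3 \cdot \frac{1}{5} + \frac{12}{H} = \frac{3}{5} + \frac{12}{H}$)
$q - X{\left(-17 \right)} = - \frac{1}{3655} - \left(\frac{3}{5} + \frac{12}{-17}\right) = - \frac{1}{3655} - \left(\frac{3}{5} + 12 \left(- \frac{1}{17}\right)\right) = - \frac{1}{3655} - \left(\frac{3}{5} - \frac{12}{17}\right) = - \frac{1}{3655} - - \frac{9}{85} = - \frac{1}{3655} + \frac{9}{85} = \frac{386}{3655}$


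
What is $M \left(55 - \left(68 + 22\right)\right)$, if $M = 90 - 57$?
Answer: $-1155$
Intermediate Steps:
$M = 33$
$M \left(55 - \left(68 + 22\right)\right) = 33 \left(55 - \left(68 + 22\right)\right) = 33 \left(55 - 90\right) = 33 \left(-35\right) = -1155$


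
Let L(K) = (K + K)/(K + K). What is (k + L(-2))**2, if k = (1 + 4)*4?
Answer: 441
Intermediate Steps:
L(K) = 1 (L(K) = (2*K)/((2*K)) = (2*K)*(1/(2*K)) = 1)
k = 20 (k = 5*4 = 20)
(k + L(-2))**2 = (20 + 1)**2 = 21**2 = 441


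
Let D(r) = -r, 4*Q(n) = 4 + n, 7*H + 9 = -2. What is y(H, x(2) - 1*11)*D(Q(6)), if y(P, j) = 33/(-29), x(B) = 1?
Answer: 165/58 ≈ 2.8448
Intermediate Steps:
H = -11/7 (H = -9/7 + (⅐)*(-2) = -9/7 - 2/7 = -11/7 ≈ -1.5714)
Q(n) = 1 + n/4 (Q(n) = (4 + n)/4 = 1 + n/4)
y(P, j) = -33/29 (y(P, j) = 33*(-1/29) = -33/29)
y(H, x(2) - 1*11)*D(Q(6)) = -(-33)*(1 + (¼)*6)/29 = -(-33)*(1 + 3/2)/29 = -(-33)*5/(29*2) = -33/29*(-5/2) = 165/58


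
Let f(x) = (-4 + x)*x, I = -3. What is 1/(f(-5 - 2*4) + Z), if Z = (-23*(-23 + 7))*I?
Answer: -1/883 ≈ -0.0011325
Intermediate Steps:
Z = -1104 (Z = -23*(-23 + 7)*(-3) = -23*(-16)*(-3) = 368*(-3) = -1104)
f(x) = x*(-4 + x)
1/(f(-5 - 2*4) + Z) = 1/((-5 - 2*4)*(-4 + (-5 - 2*4)) - 1104) = 1/((-5 - 8)*(-4 + (-5 - 8)) - 1104) = 1/(-13*(-4 - 13) - 1104) = 1/(-13*(-17) - 1104) = 1/(221 - 1104) = 1/(-883) = -1/883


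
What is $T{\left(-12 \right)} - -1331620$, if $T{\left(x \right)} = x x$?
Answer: $1331764$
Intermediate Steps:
$T{\left(x \right)} = x^{2}$
$T{\left(-12 \right)} - -1331620 = \left(-12\right)^{2} - -1331620 = 144 + 1331620 = 1331764$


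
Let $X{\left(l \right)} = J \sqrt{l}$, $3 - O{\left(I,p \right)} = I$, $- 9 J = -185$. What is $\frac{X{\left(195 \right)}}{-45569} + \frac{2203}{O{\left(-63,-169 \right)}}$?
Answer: $\frac{2203}{66} - \frac{185 \sqrt{195}}{410121} \approx 33.372$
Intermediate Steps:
$J = \frac{185}{9}$ ($J = \left(- \frac{1}{9}\right) \left(-185\right) = \frac{185}{9} \approx 20.556$)
$O{\left(I,p \right)} = 3 - I$
$X{\left(l \right)} = \frac{185 \sqrt{l}}{9}$
$\frac{X{\left(195 \right)}}{-45569} + \frac{2203}{O{\left(-63,-169 \right)}} = \frac{\frac{185}{9} \sqrt{195}}{-45569} + \frac{2203}{3 - -63} = \frac{185 \sqrt{195}}{9} \left(- \frac{1}{45569}\right) + \frac{2203}{3 + 63} = - \frac{185 \sqrt{195}}{410121} + \frac{2203}{66} = \frac{2203}{66} - \frac{185 \sqrt{195}}{410121}$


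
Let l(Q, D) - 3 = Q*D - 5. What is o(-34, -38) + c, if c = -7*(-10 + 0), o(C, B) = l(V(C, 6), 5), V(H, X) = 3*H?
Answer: -442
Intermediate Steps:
l(Q, D) = -2 + D*Q (l(Q, D) = 3 + (Q*D - 5) = 3 + (D*Q - 5) = 3 + (-5 + D*Q) = -2 + D*Q)
o(C, B) = -2 + 15*C (o(C, B) = -2 + 5*(3*C) = -2 + 15*C)
c = 70 (c = -7*(-10) = 70)
o(-34, -38) + c = (-2 + 15*(-34)) + 70 = (-2 - 510) + 70 = -512 + 70 = -442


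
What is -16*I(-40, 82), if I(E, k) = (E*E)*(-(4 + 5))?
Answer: 230400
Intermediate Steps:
I(E, k) = -9*E² (I(E, k) = E²*(-1*9) = E²*(-9) = -9*E²)
-16*I(-40, 82) = -(-144)*(-40)² = -(-144)*1600 = -16*(-14400) = 230400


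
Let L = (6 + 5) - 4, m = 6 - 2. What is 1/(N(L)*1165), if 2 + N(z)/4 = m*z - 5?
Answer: 1/97860 ≈ 1.0219e-5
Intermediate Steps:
m = 4
L = 7 (L = 11 - 4 = 7)
N(z) = -28 + 16*z (N(z) = -8 + 4*(4*z - 5) = -8 + 4*(-5 + 4*z) = -8 + (-20 + 16*z) = -28 + 16*z)
1/(N(L)*1165) = 1/((-28 + 16*7)*1165) = 1/((-28 + 112)*1165) = 1/(84*1165) = 1/97860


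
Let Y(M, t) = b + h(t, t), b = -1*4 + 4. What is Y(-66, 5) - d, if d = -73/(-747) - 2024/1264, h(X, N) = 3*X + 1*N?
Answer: 2537977/118026 ≈ 21.504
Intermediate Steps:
h(X, N) = N + 3*X (h(X, N) = 3*X + N = N + 3*X)
b = 0 (b = -4 + 4 = 0)
Y(M, t) = 4*t (Y(M, t) = 0 + (t + 3*t) = 0 + 4*t = 4*t)
d = -177457/118026 (d = -73*(-1/747) - 2024*1/1264 = 73/747 - 253/158 = -177457/118026 ≈ -1.5035)
Y(-66, 5) - d = 4*5 - 1*(-177457/118026) = 20 + 177457/118026 = 2537977/118026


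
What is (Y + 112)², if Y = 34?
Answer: 21316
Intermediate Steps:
(Y + 112)² = (34 + 112)² = 146² = 21316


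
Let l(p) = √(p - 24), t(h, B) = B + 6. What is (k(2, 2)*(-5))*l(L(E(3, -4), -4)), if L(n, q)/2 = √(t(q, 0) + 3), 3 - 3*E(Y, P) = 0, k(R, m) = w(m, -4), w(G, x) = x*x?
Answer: -240*I*√2 ≈ -339.41*I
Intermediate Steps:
t(h, B) = 6 + B
w(G, x) = x²
k(R, m) = 16 (k(R, m) = (-4)² = 16)
E(Y, P) = 1 (E(Y, P) = 1 - ⅓*0 = 1 + 0 = 1)
L(n, q) = 6 (L(n, q) = 2*√((6 + 0) + 3) = 2*√(6 + 3) = 2*√9 = 2*3 = 6)
l(p) = √(-24 + p)
(k(2, 2)*(-5))*l(L(E(3, -4), -4)) = (16*(-5))*√(-24 + 6) = -240*I*√2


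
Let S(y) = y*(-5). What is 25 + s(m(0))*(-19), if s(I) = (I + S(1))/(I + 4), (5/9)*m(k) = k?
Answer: 195/4 ≈ 48.750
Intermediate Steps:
S(y) = -5*y
m(k) = 9*k/5
s(I) = (-5 + I)/(4 + I) (s(I) = (I - 5*1)/(I + 4) = (I - 5)/(4 + I) = (-5 + I)/(4 + I))
25 + s(m(0))*(-19) = 25 + ((-5 + (9/5)*0)/(4 + (9/5)*0))*(-19) = 25 + ((-5 + 0)/(4 + 0))*(-19) = 25 + (-5/4)*(-19) = 25 + ((¼)*(-5))*(-19) = 25 - 5/4*(-19) = 25 + 95/4 = 195/4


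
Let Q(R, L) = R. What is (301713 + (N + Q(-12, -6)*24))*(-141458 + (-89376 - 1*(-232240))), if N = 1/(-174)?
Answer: 36870908147/87 ≈ 4.2380e+8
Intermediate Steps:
N = -1/174 ≈ -0.0057471
(301713 + (N + Q(-12, -6)*24))*(-141458 + (-89376 - 1*(-232240))) = (301713 + (-1/174 - 12*24))*(-141458 + (-89376 - 1*(-232240))) = (301713 + (-1/174 - 288))*(-141458 + (-89376 + 232240)) = (301713 - 50113/174)*(-141458 + 142864) = (52447949/174)*1406 = 36870908147/87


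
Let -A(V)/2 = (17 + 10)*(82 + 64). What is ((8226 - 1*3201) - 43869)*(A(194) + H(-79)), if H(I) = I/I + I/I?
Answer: 306168408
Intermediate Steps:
A(V) = -7884 (A(V) = -2*(17 + 10)*(82 + 64) = -54*146 = -2*3942 = -7884)
H(I) = 2 (H(I) = 1 + 1 = 2)
((8226 - 1*3201) - 43869)*(A(194) + H(-79)) = ((8226 - 1*3201) - 43869)*(-7884 + 2) = ((8226 - 3201) - 43869)*(-7882) = (5025 - 43869)*(-7882) = -38844*(-7882) = 306168408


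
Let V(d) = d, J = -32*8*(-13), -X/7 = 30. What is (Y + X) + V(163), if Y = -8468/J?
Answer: -41221/832 ≈ -49.544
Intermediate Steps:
X = -210 (X = -7*30 = -210)
J = 3328 (J = -256*(-13) = 3328)
Y = -2117/832 (Y = -8468/3328 = -8468*1/3328 = -2117/832 ≈ -2.5445)
(Y + X) + V(163) = (-2117/832 - 210) + 163 = -176837/832 + 163 = -41221/832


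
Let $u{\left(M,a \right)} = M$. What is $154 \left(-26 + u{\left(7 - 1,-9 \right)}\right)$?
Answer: $-3080$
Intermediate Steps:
$154 \left(-26 + u{\left(7 - 1,-9 \right)}\right) = 154 \left(-26 + \left(7 - 1\right)\right) = 154 \left(-26 + 6\right) = 154 \left(-20\right) = -3080$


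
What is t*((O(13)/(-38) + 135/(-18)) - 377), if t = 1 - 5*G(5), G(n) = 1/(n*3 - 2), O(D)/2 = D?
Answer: -58548/247 ≈ -237.04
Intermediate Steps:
O(D) = 2*D
G(n) = 1/(-2 + 3*n) (G(n) = 1/(3*n - 2) = 1/(-2 + 3*n))
t = 8/13 (t = 1 - 5/(-2 + 3*5) = 1 - 5/(-2 + 15) = 1 - 5/13 = 8/13 ≈ 0.61539)
t*((O(13)/(-38) + 135/(-18)) - 377) = 8*(((2*13)/(-38) + 135/(-18)) - 377)/13 = 8*((26*(-1/38) + 135*(-1/18)) - 377)/13 = 8*((-13/19 - 15/2) - 377)/13 = 8*(-311/38 - 377)/13 = (8/13)*(-14637/38) = -58548/247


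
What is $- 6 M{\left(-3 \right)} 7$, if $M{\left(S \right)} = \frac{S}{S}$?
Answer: $-42$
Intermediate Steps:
$M{\left(S \right)} = 1$
$- 6 M{\left(-3 \right)} 7 = \left(-6\right) 1 \cdot 7 = \left(-6\right) 7 = -42$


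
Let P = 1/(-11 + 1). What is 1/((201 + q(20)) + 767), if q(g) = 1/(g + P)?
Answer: 199/192642 ≈ 0.0010330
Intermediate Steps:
P = -⅒ (P = 1/(-10) = -⅒ ≈ -0.10000)
q(g) = 1/(-⅒ + g) (q(g) = 1/(g - ⅒) = 1/(-⅒ + g))
1/((201 + q(20)) + 767) = 1/((201 + 10/(-1 + 10*20)) + 767) = 1/((201 + 10/(-1 + 200)) + 767) = 1/((201 + 10/199) + 767) = 1/(40009/199 + 767) = 1/(192642/199) = 199/192642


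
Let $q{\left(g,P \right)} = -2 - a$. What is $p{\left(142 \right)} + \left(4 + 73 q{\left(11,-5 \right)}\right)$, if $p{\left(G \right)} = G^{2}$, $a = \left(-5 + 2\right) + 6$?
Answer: $19803$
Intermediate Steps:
$a = 3$ ($a = -3 + 6 = 3$)
$q{\left(g,P \right)} = -5$ ($q{\left(g,P \right)} = -2 - 3 = -5$)
$p{\left(142 \right)} + \left(4 + 73 q{\left(11,-5 \right)}\right) = 142^{2} + \left(4 + 73 \left(-5\right)\right) = 20164 + \left(4 - 365\right) = 20164 - 361 = 19803$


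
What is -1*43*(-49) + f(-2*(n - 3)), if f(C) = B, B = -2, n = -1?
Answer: 2105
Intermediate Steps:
f(C) = -2
-1*43*(-49) + f(-2*(n - 3)) = -1*43*(-49) - 2 = -43*(-49) - 2 = 2107 - 2 = 2105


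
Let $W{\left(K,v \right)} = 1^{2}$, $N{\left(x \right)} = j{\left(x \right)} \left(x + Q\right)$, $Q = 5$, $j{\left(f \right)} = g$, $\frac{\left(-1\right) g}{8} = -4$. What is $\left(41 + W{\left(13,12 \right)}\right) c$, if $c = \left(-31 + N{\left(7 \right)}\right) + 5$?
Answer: $15036$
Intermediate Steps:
$g = 32$ ($g = \left(-8\right) \left(-4\right) = 32$)
$j{\left(f \right)} = 32$
$N{\left(x \right)} = 160 + 32 x$ ($N{\left(x \right)} = 32 \left(x + 5\right) = 32 \left(5 + x\right) = 160 + 32 x$)
$W{\left(K,v \right)} = 1$
$c = 358$ ($c = \left(-31 + \left(160 + 32 \cdot 7\right)\right) + 5 = \left(-31 + \left(160 + 224\right)\right) + 5 = \left(-31 + 384\right) + 5 = 353 + 5 = 358$)
$\left(41 + W{\left(13,12 \right)}\right) c = \left(41 + 1\right) 358 = 42 \cdot 358 = 15036$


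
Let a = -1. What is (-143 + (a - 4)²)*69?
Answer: -8142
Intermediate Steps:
(-143 + (a - 4)²)*69 = (-143 + (-1 - 4)²)*69 = (-143 + (-5)²)*69 = (-143 + 25)*69 = -118*69 = -8142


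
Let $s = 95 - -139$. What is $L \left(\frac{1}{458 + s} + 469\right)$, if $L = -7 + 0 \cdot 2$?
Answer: $- \frac{2271843}{692} \approx -3283.0$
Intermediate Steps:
$s = 234$ ($s = 95 + 139 = 234$)
$L = -7$ ($L = -7 + 0 = -7$)
$L \left(\frac{1}{458 + s} + 469\right) = - 7 \left(\frac{1}{458 + 234} + 469\right) = - 7 \left(\frac{1}{692} + 469\right) = \left(-7\right) \frac{324549}{692} = - \frac{2271843}{692}$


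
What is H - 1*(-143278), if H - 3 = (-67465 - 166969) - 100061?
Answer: -191214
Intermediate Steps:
H = -334492 (H = 3 + ((-67465 - 166969) - 100061) = 3 + (-234434 - 100061) = 3 - 334495 = -334492)
H - 1*(-143278) = -334492 - 1*(-143278) = -334492 + 143278 = -191214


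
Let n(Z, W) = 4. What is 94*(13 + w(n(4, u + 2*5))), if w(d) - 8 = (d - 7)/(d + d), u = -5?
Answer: 7755/4 ≈ 1938.8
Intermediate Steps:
w(d) = 8 + (-7 + d)/(2*d) (w(d) = 8 + (d - 7)/(d + d) = 8 + (-7 + d)/((2*d)) = 8 + (-7 + d)*(1/(2*d)) = 8 + (-7 + d)/(2*d))
94*(13 + w(n(4, u + 2*5))) = 94*(13 + (½)*(-7 + 17*4)/4) = 94*(13 + (½)*(¼)*(-7 + 68)) = 94*(13 + (½)*(¼)*61) = 94*(13 + 61/8) = 94*(165/8) = 7755/4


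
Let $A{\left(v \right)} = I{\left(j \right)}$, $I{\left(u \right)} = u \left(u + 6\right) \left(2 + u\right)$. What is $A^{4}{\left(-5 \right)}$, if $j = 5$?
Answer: $21970650625$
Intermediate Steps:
$I{\left(u \right)} = u \left(2 + u\right) \left(6 + u\right)$ ($I{\left(u \right)} = u \left(6 + u\right) \left(2 + u\right) = u \left(2 + u\right) \left(6 + u\right)$)
$A{\left(v \right)} = 385$ ($A{\left(v \right)} = 5 \left(12 + 5^{2} + 8 \cdot 5\right) = 5 \left(12 + 25 + 40\right) = 5 \cdot 77 = 385$)
$A^{4}{\left(-5 \right)} = 385^{4} = 21970650625$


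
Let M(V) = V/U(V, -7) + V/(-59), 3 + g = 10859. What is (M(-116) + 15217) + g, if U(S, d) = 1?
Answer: 1531579/59 ≈ 25959.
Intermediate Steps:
g = 10856 (g = -3 + 10859 = 10856)
M(V) = 58*V/59 (M(V) = V/1 + V/(-59) = V*1 + V*(-1/59) = V - V/59 = 58*V/59)
(M(-116) + 15217) + g = ((58/59)*(-116) + 15217) + 10856 = (-6728/59 + 15217) + 10856 = 891075/59 + 10856 = 1531579/59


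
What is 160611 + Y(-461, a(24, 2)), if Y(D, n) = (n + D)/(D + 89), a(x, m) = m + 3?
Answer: 4978979/31 ≈ 1.6061e+5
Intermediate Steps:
a(x, m) = 3 + m
Y(D, n) = (D + n)/(89 + D)
160611 + Y(-461, a(24, 2)) = 160611 + (-461 + (3 + 2))/(89 - 461) = 160611 + (-461 + 5)/(-372) = 160611 - 1/372*(-456) = 160611 + 38/31 = 4978979/31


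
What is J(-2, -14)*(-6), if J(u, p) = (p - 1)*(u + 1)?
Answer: -90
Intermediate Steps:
J(u, p) = (1 + u)*(-1 + p) (J(u, p) = (-1 + p)*(1 + u) = (1 + u)*(-1 + p))
J(-2, -14)*(-6) = (-1 - 14 - 1*(-2) - 14*(-2))*(-6) = (-1 - 14 + 2 + 28)*(-6) = 15*(-6) = -90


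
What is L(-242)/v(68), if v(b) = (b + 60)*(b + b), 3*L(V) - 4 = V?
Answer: -7/1536 ≈ -0.0045573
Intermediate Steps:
L(V) = 4/3 + V/3
v(b) = 2*b*(60 + b) (v(b) = (60 + b)*(2*b) = 2*b*(60 + b))
L(-242)/v(68) = (4/3 + (1/3)*(-242))/((2*68*(60 + 68))) = (4/3 - 242/3)/((2*68*128)) = -238/3/17408 = -238/3*1/17408 = -7/1536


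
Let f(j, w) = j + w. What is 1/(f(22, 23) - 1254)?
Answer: -1/1209 ≈ -0.00082713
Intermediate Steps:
1/(f(22, 23) - 1254) = 1/((22 + 23) - 1254) = 1/(45 - 1254) = 1/(-1209) = -1/1209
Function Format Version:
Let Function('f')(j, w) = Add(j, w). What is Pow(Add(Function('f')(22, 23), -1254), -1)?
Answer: Rational(-1, 1209) ≈ -0.00082713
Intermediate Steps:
Pow(Add(Function('f')(22, 23), -1254), -1) = Pow(Add(Add(22, 23), -1254), -1) = Pow(Add(45, -1254), -1) = Pow(-1209, -1) = Rational(-1, 1209)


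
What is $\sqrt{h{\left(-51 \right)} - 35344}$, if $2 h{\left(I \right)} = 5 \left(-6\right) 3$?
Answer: $i \sqrt{35389} \approx 188.12 i$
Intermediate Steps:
$h{\left(I \right)} = -45$ ($h{\left(I \right)} = \frac{5 \left(-6\right) 3}{2} = \frac{\left(-30\right) 3}{2} = \frac{1}{2} \left(-90\right) = -45$)
$\sqrt{h{\left(-51 \right)} - 35344} = \sqrt{-45 - 35344} = \sqrt{-35389} = i \sqrt{35389}$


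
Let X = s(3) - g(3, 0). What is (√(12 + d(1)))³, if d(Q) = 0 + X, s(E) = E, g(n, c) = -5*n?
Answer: 30*√30 ≈ 164.32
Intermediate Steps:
X = 18 (X = 3 - (-5)*3 = 3 - 1*(-15) = 3 + 15 = 18)
d(Q) = 18 (d(Q) = 0 + 18 = 18)
(√(12 + d(1)))³ = (√(12 + 18))³ = (√30)³ = 30*√30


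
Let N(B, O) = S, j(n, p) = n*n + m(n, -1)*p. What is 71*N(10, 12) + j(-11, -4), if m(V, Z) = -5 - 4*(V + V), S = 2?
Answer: -69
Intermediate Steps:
m(V, Z) = -5 - 8*V
j(n, p) = n² + p*(-5 - 8*n) (j(n, p) = n*n + (-5 - 8*n)*p = n² + p*(-5 - 8*n))
N(B, O) = 2
71*N(10, 12) + j(-11, -4) = 71*2 + ((-11)² - 1*(-4)*(5 + 8*(-11))) = 142 + (121 - 1*(-4)*(5 - 88)) = 142 + (121 - 1*(-4)*(-83)) = 142 + (121 - 332) = 142 - 211 = -69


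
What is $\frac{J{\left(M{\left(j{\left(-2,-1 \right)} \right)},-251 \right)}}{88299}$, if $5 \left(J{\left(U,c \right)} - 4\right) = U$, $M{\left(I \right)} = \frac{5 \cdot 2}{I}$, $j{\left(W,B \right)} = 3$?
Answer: $\frac{14}{264897} \approx 5.2851 \cdot 10^{-5}$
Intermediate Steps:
$M{\left(I \right)} = \frac{10}{I}$
$J{\left(U,c \right)} = 4 + \frac{U}{5}$
$\frac{J{\left(M{\left(j{\left(-2,-1 \right)} \right)},-251 \right)}}{88299} = \frac{4 + \frac{10 \cdot \frac{1}{3}}{5}}{88299} = \left(4 + \frac{10 \cdot \frac{1}{3}}{5}\right) \frac{1}{88299} = \left(4 + \frac{1}{5} \cdot \frac{10}{3}\right) \frac{1}{88299} = \left(4 + \frac{2}{3}\right) \frac{1}{88299} = \frac{14}{3} \cdot \frac{1}{88299} = \frac{14}{264897}$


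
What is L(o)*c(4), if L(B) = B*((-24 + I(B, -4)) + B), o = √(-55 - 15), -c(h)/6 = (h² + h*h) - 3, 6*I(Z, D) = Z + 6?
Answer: 14210 + 4002*I*√70 ≈ 14210.0 + 33483.0*I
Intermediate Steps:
I(Z, D) = 1 + Z/6 (I(Z, D) = (Z + 6)/6 = (6 + Z)/6 = 1 + Z/6)
c(h) = 18 - 12*h² (c(h) = -6*((h² + h*h) - 3) = -6*((h² + h²) - 3) = -6*(2*h² - 3) = -6*(-3 + 2*h²) = 18 - 12*h²)
o = I*√70 (o = √(-70) = I*√70 ≈ 8.3666*I)
L(B) = B*(-23 + 7*B/6) (L(B) = B*((-24 + (1 + B/6)) + B) = B*((-23 + B/6) + B) = B*(-23 + 7*B/6))
L(o)*c(4) = ((I*√70)*(-138 + 7*(I*√70))/6)*(18 - 12*4²) = ((I*√70)*(-138 + 7*I*√70)/6)*(18 - 12*16) = (I*√70*(-138 + 7*I*√70)/6)*(18 - 192) = (I*√70*(-138 + 7*I*√70)/6)*(-174) = -29*I*√70*(-138 + 7*I*√70)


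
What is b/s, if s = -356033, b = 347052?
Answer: -347052/356033 ≈ -0.97477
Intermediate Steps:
b/s = 347052/(-356033) = 347052*(-1/356033) = -347052/356033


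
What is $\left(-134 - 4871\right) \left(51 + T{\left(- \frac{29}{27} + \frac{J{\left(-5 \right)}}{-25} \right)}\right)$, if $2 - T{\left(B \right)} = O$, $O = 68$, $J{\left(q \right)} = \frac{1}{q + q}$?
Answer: $75075$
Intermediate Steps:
$J{\left(q \right)} = \frac{1}{2 q}$
$T{\left(B \right)} = -66$ ($T{\left(B \right)} = 2 - 68 = -66$)
$\left(-134 - 4871\right) \left(51 + T{\left(- \frac{29}{27} + \frac{J{\left(-5 \right)}}{-25} \right)}\right) = \left(-134 - 4871\right) \left(51 - 66\right) = \left(-5005\right) \left(-15\right) = 75075$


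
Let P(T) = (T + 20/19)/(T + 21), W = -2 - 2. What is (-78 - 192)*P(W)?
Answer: 15120/323 ≈ 46.811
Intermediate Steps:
W = -4
P(T) = (20/19 + T)/(21 + T) (P(T) = (T + 20*(1/19))/(21 + T) = (T + 20/19)/(21 + T) = (20/19 + T)/(21 + T))
(-78 - 192)*P(W) = (-78 - 192)*((20/19 - 4)/(21 - 4)) = -270*(-56)/(17*19) = -270*(-56/323) = 15120/323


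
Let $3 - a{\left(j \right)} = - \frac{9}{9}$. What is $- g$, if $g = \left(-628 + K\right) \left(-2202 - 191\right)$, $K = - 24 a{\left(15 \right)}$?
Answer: $-1732532$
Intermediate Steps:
$a{\left(j \right)} = 4$ ($a{\left(j \right)} = 3 - - \frac{9}{9} = 3 - \left(-9\right) \frac{1}{9} = 3 - -1 = 3 + 1 = 4$)
$K = -96$ ($K = \left(-24\right) 4 = -96$)
$g = 1732532$ ($g = \left(-628 - 96\right) \left(-2202 - 191\right) = \left(-724\right) \left(-2393\right) = 1732532$)
$- g = \left(-1\right) 1732532 = -1732532$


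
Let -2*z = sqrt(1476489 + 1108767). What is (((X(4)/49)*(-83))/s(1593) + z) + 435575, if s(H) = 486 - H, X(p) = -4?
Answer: 23626894393/54243 - sqrt(646314) ≈ 4.3477e+5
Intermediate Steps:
z = -sqrt(646314) (z = -sqrt(1476489 + 1108767)/2 = -sqrt(646314) ≈ -803.94)
(((X(4)/49)*(-83))/s(1593) + z) + 435575 = ((-4/49*(-83))/(486 - 1*1593) - sqrt(646314)) + 435575 = ((-4*1/49*(-83))/(486 - 1593) - sqrt(646314)) + 435575 = (-4/49*(-83)/(-1107) - sqrt(646314)) + 435575 = ((332/49)*(-1/1107) - sqrt(646314)) + 435575 = (-332/54243 - sqrt(646314)) + 435575 = 23626894393/54243 - sqrt(646314)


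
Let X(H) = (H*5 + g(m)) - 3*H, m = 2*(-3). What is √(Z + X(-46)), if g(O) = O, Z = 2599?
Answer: √2501 ≈ 50.010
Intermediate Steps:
m = -6
X(H) = -6 + 2*H (X(H) = (H*5 - 6) - 3*H = (5*H - 6) - 3*H = (-6 + 5*H) - 3*H = -6 + 2*H)
√(Z + X(-46)) = √(2599 + (-6 + 2*(-46))) = √(2599 + (-6 - 92)) = √(2599 - 98) = √2501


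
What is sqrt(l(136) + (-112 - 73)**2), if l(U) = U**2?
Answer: sqrt(52721) ≈ 229.61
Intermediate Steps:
sqrt(l(136) + (-112 - 73)**2) = sqrt(136**2 + (-112 - 73)**2) = sqrt(18496 + (-185)**2) = sqrt(18496 + 34225) = sqrt(52721)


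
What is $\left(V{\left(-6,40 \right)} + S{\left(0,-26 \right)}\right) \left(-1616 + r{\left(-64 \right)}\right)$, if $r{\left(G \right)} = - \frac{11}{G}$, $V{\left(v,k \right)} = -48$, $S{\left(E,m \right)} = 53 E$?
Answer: $\frac{310239}{4} \approx 77560.0$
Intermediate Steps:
$\left(V{\left(-6,40 \right)} + S{\left(0,-26 \right)}\right) \left(-1616 + r{\left(-64 \right)}\right) = \left(-48 + 53 \cdot 0\right) \left(-1616 - \frac{11}{-64}\right) = \left(-48 + 0\right) \left(-1616 - - \frac{11}{64}\right) = - 48 \left(-1616 + \frac{11}{64}\right) = \left(-48\right) \left(- \frac{103413}{64}\right) = \frac{310239}{4}$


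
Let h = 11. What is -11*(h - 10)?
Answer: -11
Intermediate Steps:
-11*(h - 10) = -11*(11 - 10) = -11*1 = -11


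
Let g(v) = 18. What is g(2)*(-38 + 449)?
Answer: 7398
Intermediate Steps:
g(2)*(-38 + 449) = 18*(-38 + 449) = 18*411 = 7398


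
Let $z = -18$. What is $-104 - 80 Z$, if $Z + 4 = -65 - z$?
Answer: $3976$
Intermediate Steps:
$Z = -51$ ($Z = -4 - 47 = -51$)
$-104 - 80 Z = -104 - -4080 = -104 + 4080 = 3976$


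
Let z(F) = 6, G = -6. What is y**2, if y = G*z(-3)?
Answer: 1296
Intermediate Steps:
y = -36 (y = -6*6 = -36)
y**2 = (-36)**2 = 1296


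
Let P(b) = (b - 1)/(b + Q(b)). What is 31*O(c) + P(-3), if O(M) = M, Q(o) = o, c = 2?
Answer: 188/3 ≈ 62.667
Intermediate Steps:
P(b) = (-1 + b)/(2*b) (P(b) = (b - 1)/(b + b) = (-1 + b)/((2*b)) = (-1 + b)*(1/(2*b)) = (-1 + b)/(2*b))
31*O(c) + P(-3) = 31*2 + (½)*(-1 - 3)/(-3) = 62 + (½)*(-⅓)*(-4) = 62 + ⅔ = 188/3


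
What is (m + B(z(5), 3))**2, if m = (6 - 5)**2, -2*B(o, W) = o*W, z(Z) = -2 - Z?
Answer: 529/4 ≈ 132.25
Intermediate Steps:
B(o, W) = -W*o/2 (B(o, W) = -o*W/2 = -W*o/2)
m = 1 (m = 1**2 = 1)
(m + B(z(5), 3))**2 = (1 - 1/2*3*(-2 - 1*5))**2 = (1 - 1/2*3*(-2 - 5))**2 = (1 - 1/2*3*(-7))**2 = (1 + 21/2)**2 = (23/2)**2 = 529/4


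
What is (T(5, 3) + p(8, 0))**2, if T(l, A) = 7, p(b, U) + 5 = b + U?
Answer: 100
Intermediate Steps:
p(b, U) = -5 + U + b (p(b, U) = -5 + (b + U) = -5 + (U + b) = -5 + U + b)
(T(5, 3) + p(8, 0))**2 = (7 + (-5 + 0 + 8))**2 = (7 + 3)**2 = 10**2 = 100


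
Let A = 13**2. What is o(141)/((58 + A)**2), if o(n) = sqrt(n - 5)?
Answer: 2*sqrt(34)/51529 ≈ 0.00022632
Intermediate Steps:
o(n) = sqrt(-5 + n)
A = 169
o(141)/((58 + A)**2) = sqrt(-5 + 141)/((58 + 169)**2) = sqrt(136)/(227**2) = (2*sqrt(34))/51529 = (2*sqrt(34))*(1/51529) = 2*sqrt(34)/51529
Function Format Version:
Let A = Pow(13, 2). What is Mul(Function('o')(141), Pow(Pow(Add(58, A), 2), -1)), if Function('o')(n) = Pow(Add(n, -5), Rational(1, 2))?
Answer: Mul(Rational(2, 51529), Pow(34, Rational(1, 2))) ≈ 0.00022632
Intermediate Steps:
Function('o')(n) = Pow(Add(-5, n), Rational(1, 2))
A = 169
Mul(Function('o')(141), Pow(Pow(Add(58, A), 2), -1)) = Mul(Pow(Add(-5, 141), Rational(1, 2)), Pow(Pow(Add(58, 169), 2), -1)) = Mul(Pow(136, Rational(1, 2)), Pow(Pow(227, 2), -1)) = Mul(Mul(2, Pow(34, Rational(1, 2))), Pow(51529, -1)) = Mul(Mul(2, Pow(34, Rational(1, 2))), Rational(1, 51529)) = Mul(Rational(2, 51529), Pow(34, Rational(1, 2)))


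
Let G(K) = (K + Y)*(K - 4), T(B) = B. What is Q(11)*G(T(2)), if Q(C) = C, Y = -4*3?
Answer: 220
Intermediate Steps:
Y = -12
G(K) = (-12 + K)*(-4 + K) (G(K) = (K - 12)*(K - 4) = (-12 + K)*(-4 + K))
Q(11)*G(T(2)) = 11*(48 + 2**2 - 16*2) = 11*(48 + 4 - 32) = 11*20 = 220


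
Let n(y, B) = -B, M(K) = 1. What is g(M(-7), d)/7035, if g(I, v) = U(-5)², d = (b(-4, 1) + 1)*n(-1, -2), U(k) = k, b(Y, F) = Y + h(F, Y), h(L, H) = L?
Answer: 5/1407 ≈ 0.0035537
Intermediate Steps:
b(Y, F) = F + Y (b(Y, F) = Y + F = F + Y)
d = -4 (d = ((1 - 4) + 1)*(-1*(-2)) = (-3 + 1)*2 = -2*2 = -4)
g(I, v) = 25 (g(I, v) = (-5)² = 25)
g(M(-7), d)/7035 = 25/7035 = 25*(1/7035) = 5/1407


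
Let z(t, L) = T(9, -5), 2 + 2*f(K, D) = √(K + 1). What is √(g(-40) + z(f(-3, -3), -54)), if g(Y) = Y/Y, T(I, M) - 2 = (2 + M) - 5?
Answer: I*√5 ≈ 2.2361*I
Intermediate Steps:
T(I, M) = -1 + M (T(I, M) = 2 + ((2 + M) - 5) = 2 + (-3 + M) = -1 + M)
f(K, D) = -1 + √(1 + K)/2 (f(K, D) = -1 + √(K + 1)/2 = -1 + √(1 + K)/2)
z(t, L) = -6 (z(t, L) = -1 - 5 = -6)
g(Y) = 1
√(g(-40) + z(f(-3, -3), -54)) = √(1 - 6) = √(-5) = I*√5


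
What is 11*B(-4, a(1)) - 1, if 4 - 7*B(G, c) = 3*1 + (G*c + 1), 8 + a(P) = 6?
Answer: -95/7 ≈ -13.571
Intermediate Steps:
a(P) = -2 (a(P) = -8 + 6 = -2)
B(G, c) = -G*c/7 (B(G, c) = 4/7 - (3*1 + (G*c + 1))/7 = 4/7 - (3 + (1 + G*c))/7 = 4/7 - (4 + G*c)/7 = 4/7 + (-4/7 - G*c/7) = -G*c/7)
11*B(-4, a(1)) - 1 = 11*(-⅐*(-4)*(-2)) - 1 = 11*(-8/7) - 1 = -88/7 - 1 = -95/7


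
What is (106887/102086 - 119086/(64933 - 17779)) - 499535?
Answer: -1202325169477669/2406881622 ≈ -4.9954e+5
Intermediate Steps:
(106887/102086 - 119086/(64933 - 17779)) - 499535 = (106887*(1/102086) - 119086/47154) - 499535 = (106887/102086 - 119086*1/47154) - 499535 = (106887/102086 - 59543/23577) - 499535 = -3558431899/2406881622 - 499535 = -1202325169477669/2406881622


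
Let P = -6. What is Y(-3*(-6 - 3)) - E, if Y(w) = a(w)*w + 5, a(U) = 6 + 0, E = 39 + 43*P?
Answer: 386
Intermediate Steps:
E = -219 (E = 39 + 43*(-6) = 39 - 258 = -219)
a(U) = 6
Y(w) = 5 + 6*w (Y(w) = 6*w + 5 = 5 + 6*w)
Y(-3*(-6 - 3)) - E = (5 + 6*(-3*(-6 - 3))) - 1*(-219) = (5 + 6*(-3*(-9))) + 219 = (5 + 6*27) + 219 = (5 + 162) + 219 = 167 + 219 = 386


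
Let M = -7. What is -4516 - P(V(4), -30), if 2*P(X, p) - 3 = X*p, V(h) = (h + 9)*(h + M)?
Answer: -10205/2 ≈ -5102.5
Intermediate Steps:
V(h) = (-7 + h)*(9 + h) (V(h) = (h + 9)*(h - 7) = (9 + h)*(-7 + h) = (-7 + h)*(9 + h))
P(X, p) = 3/2 + X*p/2 (P(X, p) = 3/2 + (X*p)/2 = 3/2 + X*p/2)
-4516 - P(V(4), -30) = -4516 - (3/2 + (½)*(-63 + 4² + 2*4)*(-30)) = -4516 - (3/2 + (½)*(-63 + 16 + 8)*(-30)) = -4516 - (3/2 + (½)*(-39)*(-30)) = -4516 - (3/2 + 585) = -4516 - 1*1173/2 = -4516 - 1173/2 = -10205/2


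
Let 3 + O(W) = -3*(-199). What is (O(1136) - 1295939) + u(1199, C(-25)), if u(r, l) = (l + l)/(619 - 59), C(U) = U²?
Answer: -72539195/56 ≈ -1.2953e+6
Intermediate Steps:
u(r, l) = l/280 (u(r, l) = (2*l)/560 = (2*l)*(1/560) = l/280)
O(W) = 594 (O(W) = -3 - 3*(-199) = -3 + 597 = 594)
(O(1136) - 1295939) + u(1199, C(-25)) = (594 - 1295939) + (1/280)*(-25)² = -1295345 + (1/280)*625 = -1295345 + 125/56 = -72539195/56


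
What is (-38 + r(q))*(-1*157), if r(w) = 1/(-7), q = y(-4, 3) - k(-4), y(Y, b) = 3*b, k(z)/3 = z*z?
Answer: 41919/7 ≈ 5988.4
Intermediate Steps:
k(z) = 3*z² (k(z) = 3*(z*z) = 3*z²)
q = -39 (q = 3*3 - 3*(-4)² = 9 - 3*16 = 9 - 1*48 = 9 - 48 = -39)
r(w) = -⅐
(-38 + r(q))*(-1*157) = (-38 - ⅐)*(-1*157) = -267/7*(-157) = 41919/7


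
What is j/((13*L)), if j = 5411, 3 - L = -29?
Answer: 5411/416 ≈ 13.007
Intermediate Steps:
L = 32 (L = 3 - 1*(-29) = 3 + 29 = 32)
j/((13*L)) = 5411/((13*32)) = 5411/416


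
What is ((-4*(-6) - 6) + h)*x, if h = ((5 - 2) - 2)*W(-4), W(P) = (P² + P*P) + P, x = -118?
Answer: -5428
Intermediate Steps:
W(P) = P + 2*P² (W(P) = (P² + P²) + P = 2*P² + P = P + 2*P²)
h = 28 (h = ((5 - 2) - 2)*(-4*(1 + 2*(-4))) = (3 - 2)*(-4*(1 - 8)) = 1*(-4*(-7)) = 1*28 = 28)
((-4*(-6) - 6) + h)*x = ((-4*(-6) - 6) + 28)*(-118) = ((24 - 6) + 28)*(-118) = (18 + 28)*(-118) = 46*(-118) = -5428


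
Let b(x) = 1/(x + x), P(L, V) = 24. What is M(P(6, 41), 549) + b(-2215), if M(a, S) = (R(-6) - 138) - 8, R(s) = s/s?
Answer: -642351/4430 ≈ -145.00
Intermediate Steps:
R(s) = 1
b(x) = 1/(2*x)
M(a, S) = -145 (M(a, S) = (1 - 138) - 8 = -137 - 8 = -145)
M(P(6, 41), 549) + b(-2215) = -145 + (½)/(-2215) = -145 + (½)*(-1/2215) = -145 - 1/4430 = -642351/4430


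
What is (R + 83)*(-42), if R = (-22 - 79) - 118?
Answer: 5712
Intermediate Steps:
R = -219 (R = -101 - 118 = -219)
(R + 83)*(-42) = (-219 + 83)*(-42) = -136*(-42) = 5712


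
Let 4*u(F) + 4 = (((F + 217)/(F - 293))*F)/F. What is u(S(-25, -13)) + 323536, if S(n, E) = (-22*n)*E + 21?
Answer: 400213083/1237 ≈ 3.2354e+5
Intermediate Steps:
S(n, E) = 21 - 22*E*n (S(n, E) = -22*E*n + 21 = 21 - 22*E*n)
u(F) = -1 + (217 + F)/(4*(-293 + F)) (u(F) = -1 + ((((F + 217)/(F - 293))*F)/F)/4 = -1 + ((((217 + F)/(-293 + F))*F)/F)/4 = -1 + ((F*(217 + F)/(-293 + F))/F)/4 = -1 + ((217 + F)/(-293 + F))/4 = -1 + (217 + F)/(4*(-293 + F)))
u(S(-25, -13)) + 323536 = 3*(463 - (21 - 22*(-13)*(-25)))/(4*(-293 + (21 - 22*(-13)*(-25)))) + 323536 = 3*(463 - (21 - 7150))/(4*(-293 + (21 - 7150))) + 323536 = 3*(463 - 1*(-7129))/(4*(-293 - 7129)) + 323536 = (3/4)*(463 + 7129)/(-7422) + 323536 = (3/4)*(-1/7422)*7592 + 323536 = -949/1237 + 323536 = 400213083/1237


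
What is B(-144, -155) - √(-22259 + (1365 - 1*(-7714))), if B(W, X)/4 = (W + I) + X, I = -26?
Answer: -1300 - 2*I*√3295 ≈ -1300.0 - 114.8*I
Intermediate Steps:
B(W, X) = -104 + 4*W + 4*X (B(W, X) = 4*((W - 26) + X) = 4*((-26 + W) + X) = 4*(-26 + W + X) = -104 + 4*W + 4*X)
B(-144, -155) - √(-22259 + (1365 - 1*(-7714))) = (-104 + 4*(-144) + 4*(-155)) - √(-22259 + (1365 - 1*(-7714))) = (-104 - 576 - 620) - √(-22259 + (1365 + 7714)) = -1300 - √(-22259 + 9079) = -1300 - √(-13180) = -1300 - 2*I*√3295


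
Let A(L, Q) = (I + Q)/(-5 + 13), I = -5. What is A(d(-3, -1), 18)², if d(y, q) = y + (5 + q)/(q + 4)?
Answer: 169/64 ≈ 2.6406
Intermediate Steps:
d(y, q) = y + (5 + q)/(4 + q)
A(L, Q) = -5/8 + Q/8 (A(L, Q) = (-5 + Q)/(-5 + 13) = (-5 + Q)/8 = (-5 + Q)*(⅛) = -5/8 + Q/8)
A(d(-3, -1), 18)² = (-5/8 + (⅛)*18)² = (-5/8 + 9/4)² = (13/8)² = 169/64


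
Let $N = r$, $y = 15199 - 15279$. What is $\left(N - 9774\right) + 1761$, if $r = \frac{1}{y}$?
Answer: $- \frac{641041}{80} \approx -8013.0$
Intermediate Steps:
$y = -80$ ($y = 15199 - 15279 = -80$)
$r = - \frac{1}{80}$ ($r = \frac{1}{-80} = - \frac{1}{80} \approx -0.0125$)
$N = - \frac{1}{80} \approx -0.0125$
$\left(N - 9774\right) + 1761 = \left(- \frac{1}{80} - 9774\right) + 1761 = - \frac{781921}{80} + 1761 = - \frac{641041}{80}$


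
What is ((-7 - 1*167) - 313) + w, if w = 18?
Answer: -469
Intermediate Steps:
((-7 - 1*167) - 313) + w = ((-7 - 1*167) - 313) + 18 = ((-7 - 167) - 313) + 18 = (-174 - 313) + 18 = -487 + 18 = -469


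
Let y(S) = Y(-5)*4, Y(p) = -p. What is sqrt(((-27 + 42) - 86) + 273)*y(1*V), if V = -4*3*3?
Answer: 20*sqrt(202) ≈ 284.25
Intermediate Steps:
V = -36 (V = -12*3 = -36)
y(S) = 20 (y(S) = -1*(-5)*4 = 5*4 = 20)
sqrt(((-27 + 42) - 86) + 273)*y(1*V) = sqrt(((-27 + 42) - 86) + 273)*20 = sqrt((15 - 86) + 273)*20 = sqrt(-71 + 273)*20 = sqrt(202)*20 = 20*sqrt(202)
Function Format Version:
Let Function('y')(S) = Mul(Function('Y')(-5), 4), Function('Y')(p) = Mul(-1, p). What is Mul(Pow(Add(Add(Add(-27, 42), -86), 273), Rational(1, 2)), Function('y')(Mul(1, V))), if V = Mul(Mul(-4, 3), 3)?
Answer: Mul(20, Pow(202, Rational(1, 2))) ≈ 284.25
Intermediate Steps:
V = -36 (V = Mul(-12, 3) = -36)
Function('y')(S) = 20 (Function('y')(S) = Mul(Mul(-1, -5), 4) = Mul(5, 4) = 20)
Mul(Pow(Add(Add(Add(-27, 42), -86), 273), Rational(1, 2)), Function('y')(Mul(1, V))) = Mul(Pow(Add(Add(Add(-27, 42), -86), 273), Rational(1, 2)), 20) = Mul(Pow(Add(Add(15, -86), 273), Rational(1, 2)), 20) = Mul(Pow(Add(-71, 273), Rational(1, 2)), 20) = Mul(Pow(202, Rational(1, 2)), 20) = Mul(20, Pow(202, Rational(1, 2)))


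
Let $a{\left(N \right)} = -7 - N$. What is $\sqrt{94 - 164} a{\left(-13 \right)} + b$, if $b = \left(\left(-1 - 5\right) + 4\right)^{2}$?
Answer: $4 + 6 i \sqrt{70} \approx 4.0 + 50.2 i$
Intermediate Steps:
$b = 4$ ($b = \left(-6 + 4\right)^{2} = \left(-2\right)^{2} = 4$)
$\sqrt{94 - 164} a{\left(-13 \right)} + b = \sqrt{94 - 164} \left(-7 - -13\right) + 4 = \sqrt{-70} \left(-7 + 13\right) + 4 = i \sqrt{70} \cdot 6 + 4 = 6 i \sqrt{70} + 4 = 4 + 6 i \sqrt{70}$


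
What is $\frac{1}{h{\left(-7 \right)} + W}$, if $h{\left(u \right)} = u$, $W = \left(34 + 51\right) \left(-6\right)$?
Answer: $- \frac{1}{517} \approx -0.0019342$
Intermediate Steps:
$W = -510$ ($W = 85 \left(-6\right) = -510$)
$\frac{1}{h{\left(-7 \right)} + W} = \frac{1}{-7 - 510} = \frac{1}{-517} = - \frac{1}{517}$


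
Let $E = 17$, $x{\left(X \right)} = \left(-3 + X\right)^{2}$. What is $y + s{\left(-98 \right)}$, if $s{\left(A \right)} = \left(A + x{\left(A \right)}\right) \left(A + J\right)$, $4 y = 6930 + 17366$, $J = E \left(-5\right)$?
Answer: $-1842775$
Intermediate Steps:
$J = -85$ ($J = 17 \left(-5\right) = -85$)
$y = 6074$ ($y = \frac{6930 + 17366}{4} = \frac{1}{4} \cdot 24296 = 6074$)
$s{\left(A \right)} = \left(-85 + A\right) \left(A + \left(-3 + A\right)^{2}\right)$ ($s{\left(A \right)} = \left(A + \left(-3 + A\right)^{2}\right) \left(A - 85\right) = \left(A + \left(-3 + A\right)^{2}\right) \left(-85 + A\right) = \left(-85 + A\right) \left(A + \left(-3 + A\right)^{2}\right)$)
$y + s{\left(-98 \right)} = 6074 + \left(-765 + \left(-98\right)^{3} - 90 \left(-98\right)^{2} + 434 \left(-98\right)\right) = 6074 - 1848849 = -1842775$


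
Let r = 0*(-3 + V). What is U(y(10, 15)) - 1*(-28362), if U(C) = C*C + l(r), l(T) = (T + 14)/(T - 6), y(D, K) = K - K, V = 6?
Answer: 85079/3 ≈ 28360.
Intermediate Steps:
r = 0 (r = 0*(-3 + 6) = 0*3 = 0)
y(D, K) = 0
l(T) = (14 + T)/(-6 + T)
U(C) = -7/3 + C² (U(C) = C*C + (14 + 0)/(-6 + 0) = C² + 14/(-6) = C² - ⅙*14 = C² - 7/3 = -7/3 + C²)
U(y(10, 15)) - 1*(-28362) = (-7/3 + 0²) - 1*(-28362) = (-7/3 + 0) + 28362 = -7/3 + 28362 = 85079/3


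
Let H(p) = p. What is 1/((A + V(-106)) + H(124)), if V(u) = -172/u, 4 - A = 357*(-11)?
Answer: 53/215001 ≈ 0.00024651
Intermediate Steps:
A = 3931 (A = 4 - 357*(-11) = 4 - 1*(-3927) = 4 + 3927 = 3931)
1/((A + V(-106)) + H(124)) = 1/((3931 - 172/(-106)) + 124) = 1/((3931 - 172*(-1/106)) + 124) = 1/((3931 + 86/53) + 124) = 1/(208429/53 + 124) = 1/(215001/53) = 53/215001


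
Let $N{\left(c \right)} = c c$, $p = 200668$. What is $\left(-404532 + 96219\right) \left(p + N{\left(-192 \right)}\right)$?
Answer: $-73234203516$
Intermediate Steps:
$N{\left(c \right)} = c^{2}$
$\left(-404532 + 96219\right) \left(p + N{\left(-192 \right)}\right) = \left(-404532 + 96219\right) \left(200668 + \left(-192\right)^{2}\right) = - 308313 \left(200668 + 36864\right) = \left(-308313\right) 237532 = -73234203516$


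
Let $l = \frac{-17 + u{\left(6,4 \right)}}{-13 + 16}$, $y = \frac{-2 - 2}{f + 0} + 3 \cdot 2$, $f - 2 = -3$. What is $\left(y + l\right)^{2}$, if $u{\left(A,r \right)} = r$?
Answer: $\frac{289}{9} \approx 32.111$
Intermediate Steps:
$f = -1$ ($f = 2 - 3 = -1$)
$y = 10$ ($y = \frac{-2 - 2}{-1 + 0} + 3 \cdot 2 = - \frac{4}{-1} + 6 = \left(-4\right) \left(-1\right) + 6 = 4 + 6 = 10$)
$l = - \frac{13}{3}$ ($l = \frac{-17 + 4}{-13 + 16} = - \frac{13}{3} \approx -4.3333$)
$\left(y + l\right)^{2} = \left(10 - \frac{13}{3}\right)^{2} = \left(\frac{17}{3}\right)^{2} = \frac{289}{9}$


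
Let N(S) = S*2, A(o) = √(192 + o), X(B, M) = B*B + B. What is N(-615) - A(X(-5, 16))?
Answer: -1230 - 2*√53 ≈ -1244.6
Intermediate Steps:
X(B, M) = B + B² (X(B, M) = B² + B = B + B²)
N(S) = 2*S
N(-615) - A(X(-5, 16)) = 2*(-615) - √(192 - 5*(1 - 5)) = -1230 - √(192 - 5*(-4)) = -1230 - √(192 + 20) = -1230 - √212 = -1230 - 2*√53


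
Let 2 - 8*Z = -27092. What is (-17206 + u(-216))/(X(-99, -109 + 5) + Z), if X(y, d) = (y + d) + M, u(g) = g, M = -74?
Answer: -69688/12439 ≈ -5.6024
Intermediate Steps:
Z = 13547/4 (Z = ¼ - ⅛*(-27092) = ¼ + 6773/2 = 13547/4 ≈ 3386.8)
X(y, d) = -74 + d + y (X(y, d) = (y + d) - 74 = (d + y) - 74 = -74 + d + y)
(-17206 + u(-216))/(X(-99, -109 + 5) + Z) = (-17206 - 216)/((-74 + (-109 + 5) - 99) + 13547/4) = -17422/((-74 - 104 - 99) + 13547/4) = -17422/(-277 + 13547/4) = -17422/12439/4 = -17422*4/12439 = -69688/12439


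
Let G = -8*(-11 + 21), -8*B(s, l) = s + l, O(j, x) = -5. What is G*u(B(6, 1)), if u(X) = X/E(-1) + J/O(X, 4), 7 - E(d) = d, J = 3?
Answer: 227/4 ≈ 56.750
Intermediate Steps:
E(d) = 7 - d
B(s, l) = -l/8 - s/8 (B(s, l) = -(s + l)/8 = -(l + s)/8 = -l/8 - s/8)
G = -80 (G = -8*10 = -80)
u(X) = -3/5 + X/8 (u(X) = X/(7 - 1*(-1)) + 3/(-5) = X/(7 + 1) + 3*(-1/5) = X/8 - 3/5 = -3/5 + X/8)
G*u(B(6, 1)) = -80*(-3/5 + (-1/8*1 - 1/8*6)/8) = -80*(-3/5 + (-1/8 - 3/4)/8) = -80*(-3/5 + (1/8)*(-7/8)) = -80*(-3/5 - 7/64) = -80*(-227/320) = 227/4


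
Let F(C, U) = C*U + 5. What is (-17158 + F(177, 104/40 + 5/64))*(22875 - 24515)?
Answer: 218828111/8 ≈ 2.7354e+7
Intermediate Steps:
F(C, U) = 5 + C*U
(-17158 + F(177, 104/40 + 5/64))*(22875 - 24515) = (-17158 + (5 + 177*(104/40 + 5/64)))*(22875 - 24515) = (-17158 + (5 + 177*(104*(1/40) + 5*(1/64))))*(-1640) = (-17158 + (5 + 177*(13/5 + 5/64)))*(-1640) = (-17158 + (5 + 177*(857/320)))*(-1640) = (-17158 + (5 + 151689/320))*(-1640) = (-17158 + 153289/320)*(-1640) = -5337271/320*(-1640) = 218828111/8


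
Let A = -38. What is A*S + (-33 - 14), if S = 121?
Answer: -4645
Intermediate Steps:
A*S + (-33 - 14) = -38*121 + (-33 - 14) = -4598 - 47 = -4645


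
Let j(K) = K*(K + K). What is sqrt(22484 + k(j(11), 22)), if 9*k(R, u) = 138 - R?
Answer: 2*sqrt(50563)/3 ≈ 149.91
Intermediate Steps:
j(K) = 2*K**2 (j(K) = K*(2*K) = 2*K**2)
k(R, u) = 46/3 - R/9 (k(R, u) = (138 - R)/9 = 46/3 - R/9)
sqrt(22484 + k(j(11), 22)) = sqrt(22484 + (46/3 - 2*11**2/9)) = sqrt(22484 + (46/3 - 2*121/9)) = sqrt(22484 + (46/3 - 1/9*242)) = sqrt(22484 + (46/3 - 242/9)) = sqrt(22484 - 104/9) = sqrt(202252/9) = 2*sqrt(50563)/3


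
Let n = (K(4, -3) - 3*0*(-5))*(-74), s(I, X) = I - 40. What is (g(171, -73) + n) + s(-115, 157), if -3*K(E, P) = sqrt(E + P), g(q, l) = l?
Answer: -610/3 ≈ -203.33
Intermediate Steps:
K(E, P) = -sqrt(E + P)/3
s(I, X) = -40 + I
n = 74/3 (n = (-sqrt(4 - 3)/3 - 3*0*(-5))*(-74) = (-sqrt(1)/3 + 0*(-5))*(-74) = (-1/3*1 + 0)*(-74) = (-1/3 + 0)*(-74) = -1/3*(-74) = 74/3 ≈ 24.667)
(g(171, -73) + n) + s(-115, 157) = (-73 + 74/3) + (-40 - 115) = -145/3 - 155 = -610/3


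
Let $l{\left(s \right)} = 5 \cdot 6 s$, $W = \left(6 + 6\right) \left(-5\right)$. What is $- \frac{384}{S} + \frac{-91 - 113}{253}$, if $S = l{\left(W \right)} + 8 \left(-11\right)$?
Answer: $- \frac{9000}{14927} \approx -0.60293$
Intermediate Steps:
$W = -60$ ($W = 12 \left(-5\right) = -60$)
$l{\left(s \right)} = 30 s$
$S = -1888$ ($S = 30 \left(-60\right) + 8 \left(-11\right) = -1800 - 88 = -1888$)
$- \frac{384}{S} + \frac{-91 - 113}{253} = - \frac{384}{-1888} + \frac{-91 - 113}{253} = \left(-384\right) \left(- \frac{1}{1888}\right) + \left(-91 - 113\right) \frac{1}{253} = \frac{12}{59} - \frac{204}{253} = - \frac{9000}{14927}$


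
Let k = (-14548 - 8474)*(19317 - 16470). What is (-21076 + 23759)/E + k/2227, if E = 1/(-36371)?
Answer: -217383759845/2227 ≈ -9.7613e+7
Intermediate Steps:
k = -65543634 (k = -23022*2847 = -65543634)
E = -1/36371 ≈ -2.7494e-5
(-21076 + 23759)/E + k/2227 = (-21076 + 23759)/(-1/36371) - 65543634/2227 = 2683*(-36371) - 65543634*1/2227 = -97583393 - 65543634/2227 = -217383759845/2227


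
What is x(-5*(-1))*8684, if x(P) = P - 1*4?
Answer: 8684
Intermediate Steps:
x(P) = -4 + P (x(P) = P - 4 = -4 + P)
x(-5*(-1))*8684 = (-4 - 5*(-1))*8684 = (-4 + 5)*8684 = 1*8684 = 8684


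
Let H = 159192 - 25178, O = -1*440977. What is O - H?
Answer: -574991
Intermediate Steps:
O = -440977
H = 134014
O - H = -440977 - 1*134014 = -440977 - 134014 = -574991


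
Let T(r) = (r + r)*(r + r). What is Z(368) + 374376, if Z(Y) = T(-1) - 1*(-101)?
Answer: 374481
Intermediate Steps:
T(r) = 4*r² (T(r) = (2*r)*(2*r) = 4*r²)
Z(Y) = 105 (Z(Y) = 4*(-1)² - 1*(-101) = 4*1 + 101 = 4 + 101 = 105)
Z(368) + 374376 = 105 + 374376 = 374481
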